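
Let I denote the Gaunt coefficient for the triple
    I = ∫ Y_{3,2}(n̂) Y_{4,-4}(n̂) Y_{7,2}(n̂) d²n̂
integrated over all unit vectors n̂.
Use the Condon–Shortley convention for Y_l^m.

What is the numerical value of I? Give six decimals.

m-sum 0 ✓  L=14 even ✓  1≤7≤7 ✓
Π(2lᵢ+1) = 7×9×15 = 945
triangle coeff Δ(3,4,7) = 1/45045
Σ_t [0,0]: t=0:+1/20736 = 1/20736
(3j)²=35/1287 [(3 4 7; 0 0 0)], sign=-1
Σ_t [0,0]: t=0:+1/4838400 = 1/4838400
(3j)²=1/5005 [(3 4 7; 2 -4 2)], sign=-1
⇒ 4πI² = 105/20449
I = (+1)√(105/20449/(4π)) = 0.02021407

0.020214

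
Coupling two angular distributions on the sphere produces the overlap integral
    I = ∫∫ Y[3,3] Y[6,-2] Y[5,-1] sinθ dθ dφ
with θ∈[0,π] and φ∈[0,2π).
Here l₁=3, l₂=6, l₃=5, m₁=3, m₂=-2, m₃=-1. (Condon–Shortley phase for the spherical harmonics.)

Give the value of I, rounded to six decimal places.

Rules hold: Σm=0, L=14 even, 3≤5≤9.
N = 7·13·11 = 1001
Δ = 4!·2!·8!/15! = 1/675675
Racah Σ t=1..3: t=1:−1/8640 t=2:+1/2304 t=3:−1/8640 = 7/34560
⇒ 3j(3 6 5; 0 0 0)² = 7/429, sgn -1
Racah Σ t=0..0: t=0:+1/27648 = 1/27648
⇒ 3j(3 6 5; 3 -2 -1)² = 10/429, sgn +1
4πI² = N·(3j₀)²·(3jₘ)² = 490/1287
I = -1·√(0.38073/4π) = -0.17406195

-0.174062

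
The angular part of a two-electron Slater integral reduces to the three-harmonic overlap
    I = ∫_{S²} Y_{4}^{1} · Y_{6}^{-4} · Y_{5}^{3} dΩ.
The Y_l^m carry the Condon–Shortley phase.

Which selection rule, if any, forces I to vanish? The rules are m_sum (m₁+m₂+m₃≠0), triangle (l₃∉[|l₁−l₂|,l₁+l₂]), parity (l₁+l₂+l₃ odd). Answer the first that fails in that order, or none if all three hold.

m₁+m₂+m₃ = 1 − 4 + 3 = 0  ✓
triangle: |4−6|=2 ≤ l₃=5 ≤ 4+6=10  ✓
parity: l₁+l₂+l₃ = 15 is odd  ✗

parity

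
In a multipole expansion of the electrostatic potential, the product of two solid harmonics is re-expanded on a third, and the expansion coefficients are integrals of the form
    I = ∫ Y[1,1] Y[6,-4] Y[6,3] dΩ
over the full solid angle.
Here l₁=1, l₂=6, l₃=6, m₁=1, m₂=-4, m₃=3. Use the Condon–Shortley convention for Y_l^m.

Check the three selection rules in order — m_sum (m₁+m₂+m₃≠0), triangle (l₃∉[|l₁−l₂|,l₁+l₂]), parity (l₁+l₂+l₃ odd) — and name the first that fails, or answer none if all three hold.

Σmᵢ = 0  ✓
l₃∈[|l₁−l₂|,l₁+l₂]=[5,7], have l₃=6  ✓
Σlᵢ = 13 ⇒ odd  ✗

parity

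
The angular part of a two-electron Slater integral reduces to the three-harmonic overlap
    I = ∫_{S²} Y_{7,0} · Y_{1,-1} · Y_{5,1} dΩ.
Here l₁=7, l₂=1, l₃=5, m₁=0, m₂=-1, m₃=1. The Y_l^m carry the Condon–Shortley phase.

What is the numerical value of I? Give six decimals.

|7−1|≤5≤7+1 violated ⇒ I = 0

0.000000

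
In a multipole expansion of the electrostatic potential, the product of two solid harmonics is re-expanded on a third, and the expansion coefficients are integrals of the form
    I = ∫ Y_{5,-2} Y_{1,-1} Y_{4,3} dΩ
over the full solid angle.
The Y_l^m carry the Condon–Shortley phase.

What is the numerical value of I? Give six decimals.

m-sum 0 ✓  L=10 even ✓  4≤4≤6 ✓
Π(2lᵢ+1) = 11×3×9 = 297
triangle coeff Δ(5,1,4) = 1/495
Σ_t [1,1]: t=1:−1/576 = -1/576
(3j)²=5/99 [(5 1 4; 0 0 0)], sign=-1
Σ_t [0,0]: t=0:+1/10080 = 1/10080
(3j)²=1/165 [(5 1 4; -2 -1 3)], sign=-1
⇒ 4πI² = 1/11
I = (+1)√(1/11/(4π)) = 0.08505478

0.085055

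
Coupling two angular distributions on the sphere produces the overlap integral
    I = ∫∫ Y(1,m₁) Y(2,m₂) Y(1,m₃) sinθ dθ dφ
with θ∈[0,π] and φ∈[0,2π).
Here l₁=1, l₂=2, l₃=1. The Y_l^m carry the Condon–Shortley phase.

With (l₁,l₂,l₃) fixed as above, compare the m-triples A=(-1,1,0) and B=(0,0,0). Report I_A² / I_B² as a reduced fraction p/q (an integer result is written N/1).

3/4

l's match ⇒ only the (l;m) 3-j factors differ between A and B.
A: triangle coeff Δ(1,2,1) = 1/30; Σ_t [2,2]: t=2:+1/2 = 1/2; (3j)²=1/10 [(1 2 1; -1 1 0)], sign=-1
B: triangle coeff Δ(1,2,1) = 1/30; Σ_t [1,1]: t=1:−1/1 = -1/1; (3j)²=2/15 [(1 2 1; 0 0 0)], sign=+1
I_A²/I_B² = (1/10)/(2/15) = 3/4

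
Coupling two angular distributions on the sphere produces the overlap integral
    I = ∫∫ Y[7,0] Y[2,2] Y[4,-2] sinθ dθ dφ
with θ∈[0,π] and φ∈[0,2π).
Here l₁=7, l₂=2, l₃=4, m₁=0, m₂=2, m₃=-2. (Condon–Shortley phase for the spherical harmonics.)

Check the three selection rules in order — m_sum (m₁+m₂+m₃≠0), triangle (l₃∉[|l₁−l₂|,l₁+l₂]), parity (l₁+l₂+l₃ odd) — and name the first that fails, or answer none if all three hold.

triangle

azimuthal sum: 0 + 2 − 2 = 0  ✓
5 ≤ 4 ≤ 9 (triangle on l)  ✗
L = 7 + 2 + 4 = 13 (odd)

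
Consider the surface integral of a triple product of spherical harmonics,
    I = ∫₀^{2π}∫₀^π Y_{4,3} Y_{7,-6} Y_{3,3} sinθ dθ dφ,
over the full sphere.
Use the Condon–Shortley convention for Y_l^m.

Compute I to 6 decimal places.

0.279120

Rules hold: Σm=0, L=14 even, 3≤3≤11.
N = 9·15·7 = 945
Δ = 8!·0!·6!/15! = 1/45045
Racah Σ t=4..4: t=4:+1/20736 = 1/20736
⇒ 3j(4 7 3; 0 0 0)² = 35/1287, sgn -1
Racah Σ t=1..1: t=1:−1/3628800 = -1/3628800
⇒ 3j(4 7 3; 3 -6 3)² = 4/105, sgn -1
4πI² = N·(3j₀)²·(3jₘ)² = 140/143
I = +1·√(0.979021/4π) = 0.27912007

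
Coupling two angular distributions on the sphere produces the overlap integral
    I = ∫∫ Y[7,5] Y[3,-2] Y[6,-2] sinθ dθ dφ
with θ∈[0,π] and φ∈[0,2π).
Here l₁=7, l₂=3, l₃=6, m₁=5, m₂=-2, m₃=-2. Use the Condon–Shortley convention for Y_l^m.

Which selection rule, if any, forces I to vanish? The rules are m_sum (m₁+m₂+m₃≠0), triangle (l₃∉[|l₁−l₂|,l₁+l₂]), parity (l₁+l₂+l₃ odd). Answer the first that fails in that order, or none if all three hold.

m_sum

azimuthal sum: 5 − 2 − 2 = 1  ✗
4 ≤ 6 ≤ 10 (triangle on l)
L = 7 + 3 + 6 = 16 (even)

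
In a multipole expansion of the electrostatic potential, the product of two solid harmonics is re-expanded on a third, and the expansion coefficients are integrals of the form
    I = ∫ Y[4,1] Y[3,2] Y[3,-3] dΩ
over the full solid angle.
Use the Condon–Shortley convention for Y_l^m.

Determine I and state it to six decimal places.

0.140463

Checks pass: Σm=0; 10 even; l₃=3∈[1,7].
(2·4+1)(2·3+1)(2·3+1) = 441
Δ: 4! 4! 2! / 11! → 1/34650
sum: t=1:−1/72 t=2:+1/16 t=3:−1/72 = 5/144
3j²(4 3 3; 0 0 0) = Δ·Π!·Σ² = 2/77  (sign -1)
sum: t=3:−1/288 = -1/288
3j²(4 3 3; 1 2 -3) = Δ·Π!·Σ² = 5/231  (sign -1)
combine: 4πI² = 441·2/77·5/231 = 30/121
take √, sign +1: I = 0.14046335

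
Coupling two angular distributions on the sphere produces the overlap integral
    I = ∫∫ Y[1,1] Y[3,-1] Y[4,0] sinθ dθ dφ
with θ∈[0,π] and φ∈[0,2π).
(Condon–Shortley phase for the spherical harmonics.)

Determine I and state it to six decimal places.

0.150786

Rules hold: Σm=0, L=8 even, 2≤4≤4.
N = 3·7·9 = 189
Δ = 0!·2!·6!/9! = 1/252
Racah Σ t=0..0: t=0:+1/36 = 1/36
⇒ 3j(1 3 4; 0 0 0)² = 4/63, sgn +1
Racah Σ t=0..0: t=0:+1/96 = 1/96
⇒ 3j(1 3 4; 1 -1 0)² = 1/42, sgn +1
4πI² = N·(3j₀)²·(3jₘ)² = 2/7
I = +1·√(0.285714/4π) = 0.15078601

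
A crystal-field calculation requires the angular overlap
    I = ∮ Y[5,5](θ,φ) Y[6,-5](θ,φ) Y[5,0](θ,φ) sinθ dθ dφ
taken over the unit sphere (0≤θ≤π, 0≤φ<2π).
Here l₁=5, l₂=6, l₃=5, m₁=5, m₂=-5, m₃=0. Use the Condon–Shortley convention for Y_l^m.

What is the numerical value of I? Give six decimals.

-0.152641

Checks pass: Σm=0; 16 even; l₃=5∈[1,11].
(2·5+1)(2·6+1)(2·5+1) = 1573
Δ: 6! 4! 6! / 17! → 1/28588560
sum: t=1:−1/345600 t=2:+1/13824 t=3:−1/5184 t=4:+1/13824 t=5:−1/345600 = -7/129600
3j²(5 6 5; 0 0 0) = Δ·Π!·Σ² = 80/7293  (sign +1)
sum: t=0:+1/2073600 = 1/2073600
3j²(5 6 5; 5 -5 0) = Δ·Π!·Σ² = 15/884  (sign -1)
combine: 4πI² = 1573·80/7293·15/884 = 1100/3757
take √, sign -1: I = -0.15264086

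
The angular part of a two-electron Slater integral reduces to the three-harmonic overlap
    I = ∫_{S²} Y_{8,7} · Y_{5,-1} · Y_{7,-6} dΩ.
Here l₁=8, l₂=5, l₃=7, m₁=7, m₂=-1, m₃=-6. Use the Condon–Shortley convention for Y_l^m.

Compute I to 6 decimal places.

m-sum 0 ✓  L=20 even ✓  3≤7≤13 ✓
Π(2lᵢ+1) = 17×11×15 = 2805
triangle coeff Δ(8,5,7) = 1/814773960
Σ_t [1,5]: t=1:−1/87091200 t=2:+1/4976640 t=3:−1/2073600 t=4:+1/4976640 t=5:−1/87091200 = -1/9676800
(3j)²=360/46189 [(8 5 7; 0 0 0)], sign=+1
Σ_t [0,1]: t=0:+1/6270566400 t=1:−1/2612736000 = -1/4478976000
(3j)²=1001/116280 [(8 5 7; 7 -1 -6)], sign=+1
⇒ 4πI² = 1155/6137
I = (+1)√(1155/6137/(4π)) = 0.12237931

0.122379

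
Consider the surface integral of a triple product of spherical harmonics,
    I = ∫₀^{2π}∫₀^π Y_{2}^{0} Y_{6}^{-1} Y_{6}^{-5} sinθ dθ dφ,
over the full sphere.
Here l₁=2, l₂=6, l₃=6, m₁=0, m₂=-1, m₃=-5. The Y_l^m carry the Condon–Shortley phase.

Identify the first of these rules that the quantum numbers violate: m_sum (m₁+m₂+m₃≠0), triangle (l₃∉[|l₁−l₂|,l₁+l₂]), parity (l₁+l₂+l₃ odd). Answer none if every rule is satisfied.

Σmᵢ = -6  ✗
l₃∈[|l₁−l₂|,l₁+l₂]=[4,8], have l₃=6
Σlᵢ = 14 ⇒ even

m_sum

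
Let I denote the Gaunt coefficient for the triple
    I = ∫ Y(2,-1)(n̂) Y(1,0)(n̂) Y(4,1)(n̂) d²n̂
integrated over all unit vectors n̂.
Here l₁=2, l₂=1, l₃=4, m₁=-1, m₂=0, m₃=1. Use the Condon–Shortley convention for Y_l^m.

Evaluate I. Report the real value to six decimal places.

l₃=4 ∉ [1,3] — triangle fails ⇒ I = 0

0.000000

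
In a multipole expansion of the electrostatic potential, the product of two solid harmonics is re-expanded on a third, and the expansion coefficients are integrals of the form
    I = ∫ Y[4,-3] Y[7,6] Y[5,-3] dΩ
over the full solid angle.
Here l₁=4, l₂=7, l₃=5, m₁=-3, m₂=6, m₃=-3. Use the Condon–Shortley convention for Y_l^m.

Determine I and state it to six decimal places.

0.136138

Rules hold: Σm=0, L=16 even, 3≤5≤11.
N = 9·15·11 = 1485
Δ = 6!·2!·8!/17! = 1/6126120
Racah Σ t=2..4: t=2:+1/69120 t=3:−1/20736 t=4:+1/69120 = -1/51840
⇒ 3j(4 7 5; 0 0 0)² = 280/21879, sgn +1
Racah Σ t=5..6: t=5:−1/9676800 t=6:+1/3628800 = 1/5806080
⇒ 3j(4 7 5; -3 6 -3)² = 5/408, sgn +1
4πI² = N·(3j₀)²·(3jₘ)² = 875/3757
I = +1·√(0.232899/4π) = 0.13613773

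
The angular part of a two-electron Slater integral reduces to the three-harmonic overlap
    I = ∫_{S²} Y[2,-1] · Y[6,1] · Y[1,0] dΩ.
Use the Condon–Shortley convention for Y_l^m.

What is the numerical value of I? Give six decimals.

0.000000

l₃=1 ∉ [4,8] — triangle fails ⇒ I = 0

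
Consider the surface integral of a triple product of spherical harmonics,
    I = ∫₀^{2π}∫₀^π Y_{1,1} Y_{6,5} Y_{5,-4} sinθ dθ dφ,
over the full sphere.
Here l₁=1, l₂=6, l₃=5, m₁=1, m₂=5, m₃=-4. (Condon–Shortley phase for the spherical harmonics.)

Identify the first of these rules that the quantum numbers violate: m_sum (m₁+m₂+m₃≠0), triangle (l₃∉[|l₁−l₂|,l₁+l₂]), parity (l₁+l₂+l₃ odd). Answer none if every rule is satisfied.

m_sum

Σmᵢ = 2  ✗
l₃∈[|l₁−l₂|,l₁+l₂]=[5,7], have l₃=5
Σlᵢ = 12 ⇒ even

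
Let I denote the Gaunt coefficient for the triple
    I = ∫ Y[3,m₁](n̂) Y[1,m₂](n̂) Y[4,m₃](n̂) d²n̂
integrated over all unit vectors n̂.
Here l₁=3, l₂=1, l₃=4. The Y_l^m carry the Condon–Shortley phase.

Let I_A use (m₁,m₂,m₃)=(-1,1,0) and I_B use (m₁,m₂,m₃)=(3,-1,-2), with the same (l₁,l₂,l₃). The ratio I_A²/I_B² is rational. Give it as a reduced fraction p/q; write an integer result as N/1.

l's match ⇒ only the (l;m) 3-j factors differ between A and B.
A: triangle coeff Δ(3,1,4) = 1/252; Σ_t [0,0]: t=0:+1/96 = 1/96; (3j)²=1/42 [(3 1 4; -1 1 0)], sign=+1
B: triangle coeff Δ(3,1,4) = 1/252; Σ_t [0,0]: t=0:+1/1440 = 1/1440; (3j)²=1/252 [(3 1 4; 3 -1 -2)], sign=+1
I_A²/I_B² = (1/42)/(1/252) = 6/1

6/1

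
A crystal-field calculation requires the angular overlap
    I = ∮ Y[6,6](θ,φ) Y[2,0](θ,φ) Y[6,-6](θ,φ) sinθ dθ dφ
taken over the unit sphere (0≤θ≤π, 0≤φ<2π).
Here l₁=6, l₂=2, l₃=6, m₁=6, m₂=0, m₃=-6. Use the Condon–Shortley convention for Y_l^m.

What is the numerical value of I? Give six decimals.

m-sum 0 ✓  L=14 even ✓  4≤6≤8 ✓
Π(2lᵢ+1) = 13×5×13 = 845
triangle coeff Δ(6,2,6) = 1/90090
Σ_t [0,2]: t=0:+1/69120 t=1:−1/14400 t=2:+1/69120 = -7/172800
(3j)²=14/715 [(6 2 6; 0 0 0)], sign=-1
Σ_t [0,0]: t=0:+1/14515200 = 1/14515200
(3j)²=22/455 [(6 2 6; 6 0 -6)], sign=+1
⇒ 4πI² = 4/5
I = (-1)√(4/5/(4π)) = -0.25231325

-0.252313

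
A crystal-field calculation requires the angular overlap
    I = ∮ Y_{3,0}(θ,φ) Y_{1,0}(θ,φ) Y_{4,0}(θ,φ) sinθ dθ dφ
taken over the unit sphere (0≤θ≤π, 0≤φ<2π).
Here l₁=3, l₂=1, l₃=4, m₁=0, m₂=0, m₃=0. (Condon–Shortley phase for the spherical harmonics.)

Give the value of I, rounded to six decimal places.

0.246233

m-sum 0 ✓  L=8 even ✓  2≤4≤4 ✓
Π(2lᵢ+1) = 7×3×9 = 189
triangle coeff Δ(3,1,4) = 1/252
Σ_t [0,0]: t=0:+1/36 = 1/36
(3j)²=4/63 [(3 1 4; 0 0 0)], sign=+1
(m-triple is (0,0,0) — same symbol as above.)
⇒ 4πI² = 16/21
I = (+1)√(16/21/(4π)) = 0.24623252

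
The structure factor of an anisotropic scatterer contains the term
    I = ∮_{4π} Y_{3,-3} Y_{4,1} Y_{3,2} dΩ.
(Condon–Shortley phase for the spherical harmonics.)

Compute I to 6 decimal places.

m-sum 0 ✓  L=10 even ✓  1≤3≤7 ✓
Π(2lᵢ+1) = 7×9×7 = 441
triangle coeff Δ(3,4,3) = 1/34650
Σ_t [1,3]: t=1:−1/72 t=2:+1/16 t=3:−1/72 = 5/144
(3j)²=2/77 [(3 4 3; 0 0 0)], sign=-1
Σ_t [4,4]: t=4:+1/288 = 1/288
(3j)²=5/231 [(3 4 3; -3 1 2)], sign=-1
⇒ 4πI² = 30/121
I = (+1)√(30/121/(4π)) = 0.14046335

0.140463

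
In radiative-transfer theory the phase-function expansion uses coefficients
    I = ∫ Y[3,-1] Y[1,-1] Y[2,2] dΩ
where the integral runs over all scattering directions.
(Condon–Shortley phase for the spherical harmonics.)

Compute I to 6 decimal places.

Checks pass: Σm=0; 6 even; l₃=2∈[2,4].
(2·3+1)(2·1+1)(2·2+1) = 105
Δ: 2! 4! 0! / 7! → 1/105
sum: t=1:−1/4 = -1/4
3j²(3 1 2; 0 0 0) = Δ·Π!·Σ² = 3/35  (sign -1)
sum: t=0:+1/48 = 1/48
3j²(3 1 2; -1 -1 2) = Δ·Π!·Σ² = 1/105  (sign +1)
combine: 4πI² = 105·3/35·1/105 = 3/35
take √, sign -1: I = -0.08258890

-0.082589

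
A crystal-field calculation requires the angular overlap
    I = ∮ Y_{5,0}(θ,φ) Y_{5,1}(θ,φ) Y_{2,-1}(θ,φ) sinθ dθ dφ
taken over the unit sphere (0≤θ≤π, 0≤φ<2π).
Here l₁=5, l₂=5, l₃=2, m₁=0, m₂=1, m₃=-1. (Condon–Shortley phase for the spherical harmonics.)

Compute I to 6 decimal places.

m-sum 0 ✓  L=12 even ✓  0≤2≤10 ✓
Π(2lᵢ+1) = 11×11×5 = 605
triangle coeff Δ(5,5,2) = 1/38610
Σ_t [3,5]: t=3:−1/2880 t=4:+1/576 t=5:−1/2880 = 1/960
(3j)²=10/429 [(5 5 2; 0 0 0)], sign=+1
Σ_t [4,5]: t=4:+1/1152 t=5:−1/1440 = 1/5760
(3j)²=1/858 [(5 5 2; 0 1 -1)], sign=-1
⇒ 4πI² = 25/1521
I = (-1)√(25/1521/(4π)) = -0.03616600

-0.036166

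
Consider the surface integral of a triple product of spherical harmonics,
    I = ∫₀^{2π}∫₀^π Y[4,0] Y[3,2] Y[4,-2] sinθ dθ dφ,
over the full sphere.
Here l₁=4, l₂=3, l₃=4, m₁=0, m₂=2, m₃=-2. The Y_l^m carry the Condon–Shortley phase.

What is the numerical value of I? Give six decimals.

0.000000

l₁+l₂+l₃=11 is odd: 3j(l;000)=0 ⇒ I=0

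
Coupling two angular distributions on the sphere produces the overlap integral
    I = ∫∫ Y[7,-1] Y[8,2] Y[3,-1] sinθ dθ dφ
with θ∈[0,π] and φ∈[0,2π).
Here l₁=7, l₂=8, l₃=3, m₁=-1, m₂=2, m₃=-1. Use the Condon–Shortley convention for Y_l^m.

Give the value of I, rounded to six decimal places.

0.115043

m-sum 0 ✓  L=18 even ✓  1≤3≤15 ✓
Π(2lᵢ+1) = 15×17×7 = 1785
triangle coeff Δ(7,8,3) = 1/5290740
Σ_t [5,7]: t=5:−1/7257600 t=6:+1/2073600 t=7:−1/7257600 = 1/4838400
(3j)²=252/20995 [(7 8 3; 0 0 0)], sign=-1
Σ_t [6,8]: t=6:+1/24883200 t=7:−1/3628800 t=8:+1/7741440 = -37/348364800
(3j)²=1369/176358 [(7 8 3; -1 2 -1)], sign=-1
⇒ 4πI² = 172494/1037153
I = (+1)√(172494/1037153/(4π)) = 0.11504312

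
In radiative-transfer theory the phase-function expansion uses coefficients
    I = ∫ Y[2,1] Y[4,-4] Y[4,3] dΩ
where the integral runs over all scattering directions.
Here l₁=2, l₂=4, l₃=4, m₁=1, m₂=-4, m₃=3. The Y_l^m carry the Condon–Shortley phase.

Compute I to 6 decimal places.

0.198645

Rules hold: Σm=0, L=10 even, 2≤4≤6.
N = 5·9·9 = 405
Δ = 2!·2!·6!/11! = 1/13860
Racah Σ t=0..2: t=0:+1/192 t=1:−1/36 t=2:+1/192 = -5/288
⇒ 3j(2 4 4; 0 0 0)² = 20/693, sgn -1
Racah Σ t=0..0: t=0:+1/1440 = 1/1440
⇒ 3j(2 4 4; 1 -4 3)² = 7/165, sgn -1
4πI² = N·(3j₀)²·(3jₘ)² = 60/121
I = +1·√(0.495868/4π) = 0.19864517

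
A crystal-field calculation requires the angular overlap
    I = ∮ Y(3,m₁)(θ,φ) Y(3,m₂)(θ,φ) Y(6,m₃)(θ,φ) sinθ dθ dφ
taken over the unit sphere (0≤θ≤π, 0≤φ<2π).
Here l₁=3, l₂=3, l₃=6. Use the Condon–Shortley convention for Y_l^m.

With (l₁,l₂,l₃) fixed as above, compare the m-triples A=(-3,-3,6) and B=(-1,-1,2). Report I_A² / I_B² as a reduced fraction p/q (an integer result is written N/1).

11/5

l's match ⇒ only the (l;m) 3-j factors differ between A and B.
A: triangle coeff Δ(3,3,6) = 1/12012; Σ_t [0,0]: t=0:+1/518400 = 1/518400; (3j)²=1/13 [(3 3 6; -3 -3 6)], sign=+1
B: triangle coeff Δ(3,3,6) = 1/12012; Σ_t [0,0]: t=0:+1/2304 = 1/2304; (3j)²=5/143 [(3 3 6; -1 -1 2)], sign=+1
I_A²/I_B² = (1/13)/(5/143) = 11/5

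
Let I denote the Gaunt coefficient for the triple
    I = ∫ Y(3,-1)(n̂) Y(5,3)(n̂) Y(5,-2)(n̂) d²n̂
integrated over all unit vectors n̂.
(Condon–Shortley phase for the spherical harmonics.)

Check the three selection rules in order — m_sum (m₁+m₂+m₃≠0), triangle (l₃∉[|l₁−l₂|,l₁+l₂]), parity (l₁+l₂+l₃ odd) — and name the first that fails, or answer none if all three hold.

parity

m₁+m₂+m₃ = -1 + 3 − 2 = 0  ✓
triangle: |3−5|=2 ≤ l₃=5 ≤ 3+5=8  ✓
parity: l₁+l₂+l₃ = 13 is odd  ✗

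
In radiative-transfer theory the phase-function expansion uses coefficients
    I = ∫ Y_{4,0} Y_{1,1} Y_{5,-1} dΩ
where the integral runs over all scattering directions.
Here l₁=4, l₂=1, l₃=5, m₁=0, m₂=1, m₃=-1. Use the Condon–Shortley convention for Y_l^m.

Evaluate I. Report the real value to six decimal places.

Rules hold: Σm=0, L=10 even, 3≤5≤5.
N = 9·3·11 = 297
Δ = 0!·8!·2!/11! = 1/495
Racah Σ t=0..0: t=0:+1/576 = 1/576
⇒ 3j(4 1 5; 0 0 0)² = 5/99, sgn -1
Racah Σ t=0..0: t=0:+1/1152 = 1/1152
⇒ 3j(4 1 5; 0 1 -1)² = 1/33, sgn +1
4πI² = N·(3j₀)²·(3jₘ)² = 5/11
I = -1·√(0.454545/4π) = -0.19018827

-0.190188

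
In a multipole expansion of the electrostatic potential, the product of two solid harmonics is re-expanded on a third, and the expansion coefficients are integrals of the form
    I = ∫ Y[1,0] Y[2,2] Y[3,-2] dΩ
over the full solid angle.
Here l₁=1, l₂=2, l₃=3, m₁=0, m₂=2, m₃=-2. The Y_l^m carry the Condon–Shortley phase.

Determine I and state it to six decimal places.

0.184674

Checks pass: Σm=0; 6 even; l₃=3∈[1,3].
(2·1+1)(2·2+1)(2·3+1) = 105
Δ: 0! 2! 4! / 7! → 1/105
sum: t=0:+1/4 = 1/4
3j²(1 2 3; 0 0 0) = Δ·Π!·Σ² = 3/35  (sign -1)
sum: t=0:+1/24 = 1/24
3j²(1 2 3; 0 2 -2) = Δ·Π!·Σ² = 1/21  (sign -1)
combine: 4πI² = 105·3/35·1/21 = 3/7
take √, sign +1: I = 0.18467439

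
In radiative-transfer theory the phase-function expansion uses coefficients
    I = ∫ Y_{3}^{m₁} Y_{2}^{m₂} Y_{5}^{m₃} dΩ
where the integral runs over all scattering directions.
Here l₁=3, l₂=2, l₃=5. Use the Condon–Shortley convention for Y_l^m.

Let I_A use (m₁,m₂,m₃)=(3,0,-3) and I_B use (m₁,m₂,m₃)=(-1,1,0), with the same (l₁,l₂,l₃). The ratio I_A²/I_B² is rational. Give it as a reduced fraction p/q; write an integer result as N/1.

14/25

Shared (l₁,l₂,l₃)=(3,2,5): N and (l;000)² cancel in I_A²/I_B².
A: Δ = 0!·6!·4!/11! = 1/2310; Racah Σ t=0..0: t=0:+1/2880 = 1/2880; ⇒ 3j(3 2 5; 3 0 -3)² = 2/165, sgn +1
B: Δ = 0!·6!·4!/11! = 1/2310; Racah Σ t=0..0: t=0:+1/288 = 1/288; ⇒ 3j(3 2 5; -1 1 0)² = 5/231, sgn -1
I_A²/I_B² = (2/165)/(5/231) = 14/25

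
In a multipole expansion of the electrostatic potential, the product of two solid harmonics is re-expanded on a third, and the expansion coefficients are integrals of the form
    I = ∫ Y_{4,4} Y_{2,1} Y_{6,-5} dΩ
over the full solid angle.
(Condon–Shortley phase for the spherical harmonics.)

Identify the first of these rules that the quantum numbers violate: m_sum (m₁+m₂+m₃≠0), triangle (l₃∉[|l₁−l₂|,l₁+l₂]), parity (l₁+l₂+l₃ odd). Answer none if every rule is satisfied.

none

Σmᵢ = 0  ✓
l₃∈[|l₁−l₂|,l₁+l₂]=[2,6], have l₃=6  ✓
Σlᵢ = 12 ⇒ even  ✓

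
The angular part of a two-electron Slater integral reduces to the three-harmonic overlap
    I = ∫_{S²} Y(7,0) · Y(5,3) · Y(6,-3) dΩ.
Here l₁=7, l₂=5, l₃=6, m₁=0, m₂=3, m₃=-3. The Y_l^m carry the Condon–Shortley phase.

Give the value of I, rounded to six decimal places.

Rules hold: Σm=0, L=18 even, 2≤6≤12.
N = 15·11·13 = 2145
Δ = 6!·8!·4!/19! = 1/174594420
Racah Σ t=1..5: t=1:−1/4147200 t=2:+1/207360 t=3:−1/82944 t=4:+1/207360 t=5:−1/4147200 = -1/345600
⇒ 3j(7 5 6; 0 0 0)² = 420/46189, sgn -1
Racah Σ t=4..6: t=4:+1/829440 t=5:−1/1036800 t=6:+1/14515200 = 1/3225600
⇒ 3j(7 5 6; 0 3 -3)² = 567/230945, sgn -1
4πI² = N·(3j₀)²·(3jₘ)² = 714420/14919047
I = +1·√(0.0478864/4π) = 0.06173072

0.061731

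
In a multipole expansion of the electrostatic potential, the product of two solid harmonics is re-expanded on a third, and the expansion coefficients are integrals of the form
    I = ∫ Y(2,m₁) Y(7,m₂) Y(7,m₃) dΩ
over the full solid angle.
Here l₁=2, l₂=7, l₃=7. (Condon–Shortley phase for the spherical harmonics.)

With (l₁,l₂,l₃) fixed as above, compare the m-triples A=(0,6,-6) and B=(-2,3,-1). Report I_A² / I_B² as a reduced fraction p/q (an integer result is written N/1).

1352/2025

Same 2,7,7: normalisation and zero-m 3j drop out of the ratio.
A: Δ: 2! 2! 12! / 17! → 1/185640; sum: t=1:−1/479001600 t=2:+1/159667200 = 1/239500800; 3j²(2 7 7; 0 6 -6) = Δ·Π!·Σ² = 26/1785  (sign -1)
B: Δ: 2! 2! 12! / 17! → 1/185640; sum: t=2:+1/3870720 = 1/3870720; 3j²(2 7 7; -2 3 -1) = Δ·Π!·Σ² = 135/6188  (sign +1)
I_A²/I_B² = (26/1785)/(135/6188) = 1352/2025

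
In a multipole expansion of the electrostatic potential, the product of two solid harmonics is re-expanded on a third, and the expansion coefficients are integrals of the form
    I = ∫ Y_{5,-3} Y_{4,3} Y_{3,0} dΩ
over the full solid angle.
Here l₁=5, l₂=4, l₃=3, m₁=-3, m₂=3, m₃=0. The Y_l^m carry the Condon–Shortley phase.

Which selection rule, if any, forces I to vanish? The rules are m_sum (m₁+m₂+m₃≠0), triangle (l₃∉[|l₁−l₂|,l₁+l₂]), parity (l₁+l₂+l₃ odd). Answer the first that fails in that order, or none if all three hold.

azimuthal sum: -3 + 3 + 0 = 0  ✓
1 ≤ 3 ≤ 9 (triangle on l)  ✓
L = 5 + 4 + 3 = 12 (even)  ✓

none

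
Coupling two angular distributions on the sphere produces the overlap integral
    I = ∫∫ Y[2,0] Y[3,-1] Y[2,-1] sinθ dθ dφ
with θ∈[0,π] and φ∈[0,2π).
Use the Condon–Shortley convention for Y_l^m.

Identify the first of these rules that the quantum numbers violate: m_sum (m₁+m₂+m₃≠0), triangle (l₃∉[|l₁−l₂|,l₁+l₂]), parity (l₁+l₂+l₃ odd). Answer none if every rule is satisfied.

m₁+m₂+m₃ = 0 − 1 − 1 = -2  ✗
triangle: |2−3|=1 ≤ l₃=2 ≤ 2+3=5
parity: l₁+l₂+l₃ = 7 is odd

m_sum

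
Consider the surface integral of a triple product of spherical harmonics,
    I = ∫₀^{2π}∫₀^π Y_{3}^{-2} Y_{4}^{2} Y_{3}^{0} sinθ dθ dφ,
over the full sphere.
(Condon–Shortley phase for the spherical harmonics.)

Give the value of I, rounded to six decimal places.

Rules hold: Σm=0, L=10 even, 1≤3≤7.
N = 7·9·7 = 441
Δ = 4!·2!·4!/11! = 1/34650
Racah Σ t=1..3: t=1:−1/72 t=2:+1/16 t=3:−1/72 = 5/144
⇒ 3j(3 4 3; 0 0 0)² = 2/77, sgn -1
Racah Σ t=3..4: t=3:−1/72 t=4:+1/96 = -1/288
⇒ 3j(3 4 3; -2 2 0)² = 1/462, sgn +1
4πI² = N·(3j₀)²·(3jₘ)² = 3/121
I = -1·√(0.0247934/4π) = -0.04441841

-0.044418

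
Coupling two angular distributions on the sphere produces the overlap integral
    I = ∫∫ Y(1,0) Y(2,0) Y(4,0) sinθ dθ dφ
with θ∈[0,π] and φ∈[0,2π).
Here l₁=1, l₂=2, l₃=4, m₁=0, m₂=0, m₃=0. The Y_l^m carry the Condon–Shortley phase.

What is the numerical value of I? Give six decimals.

0.000000

l₃=4 ∉ [1,3] — triangle fails ⇒ I = 0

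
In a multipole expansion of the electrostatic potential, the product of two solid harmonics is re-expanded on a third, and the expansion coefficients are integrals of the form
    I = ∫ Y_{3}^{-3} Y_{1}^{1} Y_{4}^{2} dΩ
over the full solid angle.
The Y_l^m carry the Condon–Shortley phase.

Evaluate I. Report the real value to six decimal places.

Rules hold: Σm=0, L=8 even, 2≤4≤4.
N = 7·3·9 = 189
Δ = 0!·6!·2!/9! = 1/252
Racah Σ t=0..0: t=0:+1/36 = 1/36
⇒ 3j(3 1 4; 0 0 0)² = 4/63, sgn +1
Racah Σ t=0..0: t=0:+1/1440 = 1/1440
⇒ 3j(3 1 4; -3 1 2)² = 1/252, sgn +1
4πI² = N·(3j₀)²·(3jₘ)² = 1/21
I = +1·√(0.047619/4π) = 0.06155813

0.061558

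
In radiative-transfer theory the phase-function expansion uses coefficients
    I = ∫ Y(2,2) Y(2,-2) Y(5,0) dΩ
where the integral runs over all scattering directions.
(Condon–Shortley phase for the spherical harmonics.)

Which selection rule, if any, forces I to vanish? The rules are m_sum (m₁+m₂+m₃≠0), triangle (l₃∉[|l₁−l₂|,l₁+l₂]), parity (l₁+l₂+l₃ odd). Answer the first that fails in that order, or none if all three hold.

azimuthal sum: 2 − 2 + 0 = 0  ✓
0 ≤ 5 ≤ 4 (triangle on l)  ✗
L = 2 + 2 + 5 = 9 (odd)

triangle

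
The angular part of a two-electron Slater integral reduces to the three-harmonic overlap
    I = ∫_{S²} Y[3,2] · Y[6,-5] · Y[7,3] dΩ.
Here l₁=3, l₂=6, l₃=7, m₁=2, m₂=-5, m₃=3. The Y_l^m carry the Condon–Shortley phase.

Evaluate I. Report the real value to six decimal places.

Rules hold: Σm=0, L=16 even, 3≤7≤9.
N = 7·13·15 = 1365
Δ = 2!·4!·10!/17! = 1/2042040
Racah Σ t=0..2: t=0:+1/207360 t=1:−1/57600 t=2:+1/207360 = -1/129600
⇒ 3j(3 6 7; 0 0 0)² = 168/12155, sgn +1
Racah Σ t=0..1: t=0:+1/4354560 t=1:−1/87091200 = 19/87091200
⇒ 3j(3 6 7; 2 -5 3)² = 361/37128, sgn +1
4πI² = N·(3j₀)²·(3jₘ)² = 7581/41327
I = +1·√(0.183439/4π) = 0.12082071

0.120821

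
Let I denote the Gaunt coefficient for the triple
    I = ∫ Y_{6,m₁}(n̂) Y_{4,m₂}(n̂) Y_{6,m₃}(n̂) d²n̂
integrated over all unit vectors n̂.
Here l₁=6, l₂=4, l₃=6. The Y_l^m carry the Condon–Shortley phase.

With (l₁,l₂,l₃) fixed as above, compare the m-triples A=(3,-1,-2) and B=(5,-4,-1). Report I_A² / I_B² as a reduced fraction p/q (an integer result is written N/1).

l's match ⇒ only the (l;m) 3-j factors differ between A and B.
A: triangle coeff Δ(6,4,6) = 1/15315300; Σ_t [0,3]: t=0:+1/103680 t=1:−1/34560 t=2:+1/120960 t=3:−1/5806080 = -13/1161216; (3j)²=65/5236 [(6 4 6; 3 -1 -2)], sign=-1
B: triangle coeff Δ(6,4,6) = 1/15315300; Σ_t [0,0]: t=0:+1/2903040 = 1/2903040; (3j)²=5/663 [(6 4 6; 5 -4 -1)], sign=-1
I_A²/I_B² = (65/5236)/(5/663) = 507/308

507/308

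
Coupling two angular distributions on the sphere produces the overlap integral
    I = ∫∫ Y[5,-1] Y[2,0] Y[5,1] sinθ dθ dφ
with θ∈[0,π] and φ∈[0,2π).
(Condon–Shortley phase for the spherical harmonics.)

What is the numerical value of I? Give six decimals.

Rules hold: Σm=0, L=12 even, 3≤5≤7.
N = 11·5·11 = 605
Δ = 2!·8!·2!/13! = 1/38610
Racah Σ t=0..2: t=0:+1/2880 t=1:−1/576 t=2:+1/2880 = -1/960
⇒ 3j(5 2 5; 0 0 0)² = 10/429, sgn +1
Racah Σ t=0..2: t=0:+1/5760 t=1:−1/720 t=2:+1/2304 = -1/1280
⇒ 3j(5 2 5; -1 0 1)² = 27/1430, sgn -1
4πI² = N·(3j₀)²·(3jₘ)² = 45/169
I = -1·√(0.266272/4π) = -0.14556534

-0.145565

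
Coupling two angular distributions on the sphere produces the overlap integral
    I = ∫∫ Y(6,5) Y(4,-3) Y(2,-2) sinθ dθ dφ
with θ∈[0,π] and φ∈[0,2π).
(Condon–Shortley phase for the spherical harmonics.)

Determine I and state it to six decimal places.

-0.288917

Checks pass: Σm=0; 12 even; l₃=2∈[2,10].
(2·6+1)(2·4+1)(2·2+1) = 585
Δ: 8! 4! 0! / 13! → 1/6435
sum: t=4:+1/2304 = 1/2304
3j²(6 4 2; 0 0 0) = Δ·Π!·Σ² = 5/143  (sign +1)
sum: t=1:−1/120960 = -1/120960
3j²(6 4 2; 5 -3 -2) = Δ·Π!·Σ² = 2/39  (sign -1)
combine: 4πI² = 585·5/143·2/39 = 150/143
take √, sign -1: I = -0.28891672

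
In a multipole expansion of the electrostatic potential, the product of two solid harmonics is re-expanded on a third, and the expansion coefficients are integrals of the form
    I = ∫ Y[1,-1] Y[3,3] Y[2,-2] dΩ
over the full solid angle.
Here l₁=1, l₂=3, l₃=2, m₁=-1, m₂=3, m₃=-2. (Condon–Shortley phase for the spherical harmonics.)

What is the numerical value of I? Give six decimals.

-0.319865

Rules hold: Σm=0, L=6 even, 2≤2≤4.
N = 3·7·5 = 105
Δ = 2!·0!·4!/7! = 1/105
Racah Σ t=1..1: t=1:−1/4 = -1/4
⇒ 3j(1 3 2; 0 0 0)² = 3/35, sgn -1
Racah Σ t=2..2: t=2:+1/48 = 1/48
⇒ 3j(1 3 2; -1 3 -2)² = 1/7, sgn +1
4πI² = N·(3j₀)²·(3jₘ)² = 9/7
I = -1·√(1.28571/4π) = -0.31986543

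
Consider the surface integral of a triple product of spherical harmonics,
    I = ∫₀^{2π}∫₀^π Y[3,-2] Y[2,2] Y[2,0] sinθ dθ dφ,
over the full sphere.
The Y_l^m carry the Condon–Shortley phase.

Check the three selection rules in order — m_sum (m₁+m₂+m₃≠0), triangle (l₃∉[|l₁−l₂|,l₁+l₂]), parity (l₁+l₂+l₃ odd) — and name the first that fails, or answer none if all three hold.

parity

m₁+m₂+m₃ = -2 + 2 + 0 = 0  ✓
triangle: |3−2|=1 ≤ l₃=2 ≤ 3+2=5  ✓
parity: l₁+l₂+l₃ = 7 is odd  ✗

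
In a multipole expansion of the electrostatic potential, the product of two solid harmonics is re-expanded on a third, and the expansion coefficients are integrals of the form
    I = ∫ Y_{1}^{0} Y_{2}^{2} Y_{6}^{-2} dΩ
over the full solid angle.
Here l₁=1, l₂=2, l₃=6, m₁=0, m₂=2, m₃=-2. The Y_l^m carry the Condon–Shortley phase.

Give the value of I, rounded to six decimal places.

0.000000

triangle: need 1≤l₃≤3, have 6; I=0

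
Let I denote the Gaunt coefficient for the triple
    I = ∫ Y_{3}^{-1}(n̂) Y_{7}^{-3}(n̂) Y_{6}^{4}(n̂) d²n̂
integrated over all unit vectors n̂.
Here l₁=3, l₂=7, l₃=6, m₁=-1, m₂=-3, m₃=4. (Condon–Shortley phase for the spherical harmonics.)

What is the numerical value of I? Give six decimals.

Rules hold: Σm=0, L=16 even, 4≤6≤10.
N = 7·15·13 = 1365
Δ = 4!·2!·10!/17! = 1/2042040
Racah Σ t=1..3: t=1:−1/207360 t=2:+1/57600 t=3:−1/207360 = 1/129600
⇒ 3j(3 7 6; 0 0 0)² = 168/12155, sgn +1
Racah Σ t=2..4: t=2:+1/645120 t=3:−1/2177280 t=4:+1/174182400 = 191/174182400
⇒ 3j(3 7 6; -1 -3 4)² = 36481/2042040, sgn +1
4πI² = N·(3j₀)²·(3jₘ)² = 766101/2272985
I = +1·√(0.337046/4π) = 0.16377205

0.163772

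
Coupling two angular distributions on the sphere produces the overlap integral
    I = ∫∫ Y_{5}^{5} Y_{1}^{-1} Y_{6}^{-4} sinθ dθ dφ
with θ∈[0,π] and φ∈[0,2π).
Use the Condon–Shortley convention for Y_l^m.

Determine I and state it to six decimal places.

Rules hold: Σm=0, L=12 even, 4≤6≤6.
N = 11·3·13 = 429
Δ = 0!·10!·2!/13! = 1/858
Racah Σ t=0..0: t=0:+1/14400 = 1/14400
⇒ 3j(5 1 6; 0 0 0)² = 6/143, sgn +1
Racah Σ t=0..0: t=0:+1/7257600 = 1/7257600
⇒ 3j(5 1 6; 5 -1 -4)² = 1/858, sgn +1
4πI² = N·(3j₀)²·(3jₘ)² = 3/143
I = +1·√(0.020979/4π) = 0.04085899

0.040859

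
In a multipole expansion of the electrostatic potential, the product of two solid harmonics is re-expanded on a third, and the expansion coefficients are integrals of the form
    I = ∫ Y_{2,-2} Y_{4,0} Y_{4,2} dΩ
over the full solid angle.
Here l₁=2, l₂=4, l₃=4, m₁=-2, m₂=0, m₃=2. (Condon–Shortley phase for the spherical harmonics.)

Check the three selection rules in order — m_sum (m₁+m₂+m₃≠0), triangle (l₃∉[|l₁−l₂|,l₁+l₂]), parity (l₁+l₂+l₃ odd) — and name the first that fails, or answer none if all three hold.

Σmᵢ = 0  ✓
l₃∈[|l₁−l₂|,l₁+l₂]=[2,6], have l₃=4  ✓
Σlᵢ = 10 ⇒ even  ✓

none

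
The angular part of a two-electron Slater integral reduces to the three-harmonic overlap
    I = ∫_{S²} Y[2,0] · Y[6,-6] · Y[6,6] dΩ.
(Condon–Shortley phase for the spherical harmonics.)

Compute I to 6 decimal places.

-0.252313

Rules hold: Σm=0, L=14 even, 4≤6≤8.
N = 5·13·13 = 845
Δ = 2!·2!·10!/15! = 1/90090
Racah Σ t=0..2: t=0:+1/69120 t=1:−1/14400 t=2:+1/69120 = -7/172800
⇒ 3j(2 6 6; 0 0 0)² = 14/715, sgn -1
Racah Σ t=0..0: t=0:+1/14515200 = 1/14515200
⇒ 3j(2 6 6; 0 -6 6)² = 22/455, sgn +1
4πI² = N·(3j₀)²·(3jₘ)² = 4/5
I = -1·√(0.8/4π) = -0.25231325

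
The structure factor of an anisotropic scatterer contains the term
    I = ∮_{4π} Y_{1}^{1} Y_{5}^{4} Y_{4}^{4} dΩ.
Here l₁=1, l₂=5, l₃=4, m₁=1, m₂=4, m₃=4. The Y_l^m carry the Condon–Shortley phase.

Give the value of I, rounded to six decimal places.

1 + 4 + 4 = 9 ≠ 0: azimuthal integral kills it; I = 0

0.000000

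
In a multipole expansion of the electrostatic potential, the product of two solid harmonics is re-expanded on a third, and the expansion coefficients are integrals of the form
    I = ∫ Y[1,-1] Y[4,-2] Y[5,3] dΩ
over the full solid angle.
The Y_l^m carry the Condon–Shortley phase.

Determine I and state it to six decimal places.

-0.259847

Rules hold: Σm=0, L=10 even, 3≤5≤5.
N = 3·9·11 = 297
Δ = 0!·2!·8!/11! = 1/495
Racah Σ t=0..0: t=0:+1/576 = 1/576
⇒ 3j(1 4 5; 0 0 0)² = 5/99, sgn -1
Racah Σ t=0..0: t=0:+1/2880 = 1/2880
⇒ 3j(1 4 5; -1 -2 3)² = 28/495, sgn +1
4πI² = N·(3j₀)²·(3jₘ)² = 28/33
I = -1·√(0.848485/4π) = -0.25984664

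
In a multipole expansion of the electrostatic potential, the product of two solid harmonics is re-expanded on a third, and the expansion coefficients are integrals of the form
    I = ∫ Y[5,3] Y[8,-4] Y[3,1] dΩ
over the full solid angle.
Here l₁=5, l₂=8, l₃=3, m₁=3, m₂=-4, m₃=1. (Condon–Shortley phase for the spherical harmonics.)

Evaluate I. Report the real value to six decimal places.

Checks pass: Σm=0; 16 even; l₃=3∈[3,13].
(2·5+1)(2·8+1)(2·3+1) = 1309
Δ: 10! 0! 6! / 17! → 1/136136
sum: t=5:−1/518400 = -1/518400
3j²(5 8 3; 0 0 0) = Δ·Π!·Σ² = 56/2431  (sign +1)
sum: t=2:+1/3870720 = 1/3870720
3j²(5 8 3; 3 -4 1) = Δ·Π!·Σ² = 135/6188  (sign +1)
combine: 4πI² = 1309·56/2431·135/6188 = 1890/2873
take √, sign +1: I = 0.22880113

0.228801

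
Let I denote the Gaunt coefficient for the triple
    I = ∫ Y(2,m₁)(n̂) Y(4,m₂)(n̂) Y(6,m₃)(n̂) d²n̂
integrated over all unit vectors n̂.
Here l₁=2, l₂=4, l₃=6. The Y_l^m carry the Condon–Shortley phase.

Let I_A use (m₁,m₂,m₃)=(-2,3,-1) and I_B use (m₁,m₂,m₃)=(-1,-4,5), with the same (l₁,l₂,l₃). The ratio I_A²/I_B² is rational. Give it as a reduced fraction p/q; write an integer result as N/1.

1/33

Shared (l₁,l₂,l₃)=(2,4,6): N and (l;000)² cancel in I_A²/I_B².
A: Δ = 0!·4!·8!/13! = 1/6435; Racah Σ t=0..0: t=0:+1/120960 = 1/120960; ⇒ 3j(2 4 6; -2 3 -1)² = 1/1287, sgn -1
B: Δ = 0!·4!·8!/13! = 1/6435; Racah Σ t=0..0: t=0:+1/241920 = 1/241920; ⇒ 3j(2 4 6; -1 -4 5)² = 1/39, sgn -1
I_A²/I_B² = (1/1287)/(1/39) = 1/33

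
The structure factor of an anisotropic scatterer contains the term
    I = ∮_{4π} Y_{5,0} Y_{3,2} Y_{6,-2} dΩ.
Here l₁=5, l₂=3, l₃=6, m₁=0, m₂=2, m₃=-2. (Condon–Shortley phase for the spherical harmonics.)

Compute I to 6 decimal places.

Rules hold: Σm=0, L=14 even, 2≤6≤8.
N = 11·7·13 = 1001
Δ = 2!·8!·4!/15! = 1/675675
Racah Σ t=0..2: t=0:+1/8640 t=1:−1/2304 t=2:+1/8640 = -7/34560
⇒ 3j(5 3 6; 0 0 0)² = 7/429, sgn -1
Racah Σ t=1..2: t=1:−1/13824 t=2:+1/8640 = 1/23040
⇒ 3j(5 3 6; 0 2 -2)² = 2/429, sgn +1
4πI² = N·(3j₀)²·(3jₘ)² = 98/1287
I = -1·√(0.0761461/4π) = -0.07784287

-0.077843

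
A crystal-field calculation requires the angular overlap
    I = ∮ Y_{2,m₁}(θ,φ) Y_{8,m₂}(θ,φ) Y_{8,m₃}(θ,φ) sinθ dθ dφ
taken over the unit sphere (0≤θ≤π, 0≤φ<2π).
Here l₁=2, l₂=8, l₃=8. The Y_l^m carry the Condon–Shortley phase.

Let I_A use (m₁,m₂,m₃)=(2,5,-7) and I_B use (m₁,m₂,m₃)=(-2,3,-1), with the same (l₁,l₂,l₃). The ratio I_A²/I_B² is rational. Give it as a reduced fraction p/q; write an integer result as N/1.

Shared (l₁,l₂,l₃)=(2,8,8): N and (l;000)² cancel in I_A²/I_B².
A: Δ = 2!·2!·14!/19! = 1/348840; Racah Σ t=0..0: t=0:+1/24908083200 = 1/24908083200; ⇒ 3j(2 8 8; 2 5 -7)² = 7/1292, sgn -1
B: Δ = 2!·2!·14!/19! = 1/348840; Racah Σ t=2..2: t=2:+1/174182400 = 1/174182400; ⇒ 3j(2 8 8; -2 3 -1)² = 77/3876, sgn -1
I_A²/I_B² = (7/1292)/(77/3876) = 3/11

3/11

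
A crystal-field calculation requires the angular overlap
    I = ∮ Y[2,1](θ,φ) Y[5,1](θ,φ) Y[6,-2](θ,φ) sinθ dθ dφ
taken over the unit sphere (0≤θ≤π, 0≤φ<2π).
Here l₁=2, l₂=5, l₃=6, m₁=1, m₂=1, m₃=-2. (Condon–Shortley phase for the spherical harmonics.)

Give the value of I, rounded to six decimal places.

l₁+l₂+l₃=13 is odd: 3j(l;000)=0 ⇒ I=0

0.000000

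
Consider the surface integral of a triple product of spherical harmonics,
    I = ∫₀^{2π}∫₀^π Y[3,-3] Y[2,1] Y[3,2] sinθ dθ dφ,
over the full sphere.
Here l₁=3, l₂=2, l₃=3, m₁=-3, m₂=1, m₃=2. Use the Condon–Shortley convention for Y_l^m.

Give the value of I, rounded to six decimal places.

Checks pass: Σm=0; 8 even; l₃=3∈[1,5].
(2·3+1)(2·2+1)(2·3+1) = 245
Δ: 2! 4! 2! / 9! → 1/3780
sum: t=0:+1/24 t=1:−1/4 t=2:+1/24 = -1/6
3j²(3 2 3; 0 0 0) = Δ·Π!·Σ² = 4/105  (sign +1)
sum: t=2:+1/48 = 1/48
3j²(3 2 3; -3 1 2) = Δ·Π!·Σ² = 5/84  (sign -1)
combine: 4πI² = 245·4/105·5/84 = 5/9
take √, sign -1: I = -0.21026104

-0.210261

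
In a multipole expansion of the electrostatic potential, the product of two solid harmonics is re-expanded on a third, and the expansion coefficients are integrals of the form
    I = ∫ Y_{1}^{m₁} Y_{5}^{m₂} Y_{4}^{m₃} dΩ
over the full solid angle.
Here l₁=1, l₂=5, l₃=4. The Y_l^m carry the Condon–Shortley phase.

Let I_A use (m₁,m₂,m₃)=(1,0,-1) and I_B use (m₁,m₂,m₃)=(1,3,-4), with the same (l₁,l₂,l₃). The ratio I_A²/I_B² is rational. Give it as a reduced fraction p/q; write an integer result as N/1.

Shared (l₁,l₂,l₃)=(1,5,4): N and (l;000)² cancel in I_A²/I_B².
A: Δ = 2!·0!·8!/11! = 1/495; Racah Σ t=0..0: t=0:+1/1440 = 1/1440; ⇒ 3j(1 5 4; 1 0 -1)² = 2/99, sgn -1
B: Δ = 2!·0!·8!/11! = 1/495; Racah Σ t=0..0: t=0:+1/80640 = 1/80640; ⇒ 3j(1 5 4; 1 3 -4)² = 1/495, sgn +1
I_A²/I_B² = (2/99)/(1/495) = 10/1

10/1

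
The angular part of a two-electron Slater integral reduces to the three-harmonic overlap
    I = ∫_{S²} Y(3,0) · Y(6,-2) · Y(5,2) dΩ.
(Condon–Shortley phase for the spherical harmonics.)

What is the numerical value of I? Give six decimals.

0.058844

m-sum 0 ✓  L=14 even ✓  3≤5≤9 ✓
Π(2lᵢ+1) = 7×13×11 = 1001
triangle coeff Δ(3,6,5) = 1/675675
Σ_t [1,3]: t=1:−1/8640 t=2:+1/2304 t=3:−1/8640 = 7/34560
(3j)²=7/429 [(3 6 5; 0 0 0)], sign=-1
Σ_t [1,3]: t=1:−1/8640 t=2:+1/5760 t=3:−1/60480 = 1/24192
(3j)²=8/3003 [(3 6 5; 0 -2 2)], sign=-1
⇒ 4πI² = 56/1287
I = (+1)√(56/1287/(4π)) = 0.05884368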